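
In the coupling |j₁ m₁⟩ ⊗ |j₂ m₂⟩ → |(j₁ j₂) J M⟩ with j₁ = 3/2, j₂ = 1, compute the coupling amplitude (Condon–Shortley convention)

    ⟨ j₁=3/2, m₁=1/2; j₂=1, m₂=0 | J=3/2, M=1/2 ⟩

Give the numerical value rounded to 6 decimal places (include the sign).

+√(1/15) ≈ +0.258199

triangle: 1!*2!*1!/5! = 2/120
(j±m)!: 2!*1!*1!*1!*2!*1! = 4
prefactor² = (2J+1)*Δ*N² = 4/15
  k=0: +1/(0!*1!*1!*1!*1!*0!) = 1
  k=1: −1/(1!*0!*0!*0!*2!*1!) = -1/2
Σ = 1/2  ⇒  CG² = 4/15*1/2² = 1/15
CG = +√(1/15) = +0.258199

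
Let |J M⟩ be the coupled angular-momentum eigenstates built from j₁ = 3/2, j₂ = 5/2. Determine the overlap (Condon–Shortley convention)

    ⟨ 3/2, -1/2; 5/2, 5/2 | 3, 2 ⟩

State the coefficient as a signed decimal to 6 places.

−√(5/12) ≈ -0.645497

j₁+j₂−J=1  J+j₁−j₂=2  J−j₁+j₂=4  j₁+j₂+J+1=8
(j₁±m₁, j₂±m₂, J±M) = (1,2,5,0,5,1)
P² = 240
sum k=1..1:
  [1] −1/24 = -1/24
S = -1/24
C² = P²·S² = 5/12 ; C = -0.645497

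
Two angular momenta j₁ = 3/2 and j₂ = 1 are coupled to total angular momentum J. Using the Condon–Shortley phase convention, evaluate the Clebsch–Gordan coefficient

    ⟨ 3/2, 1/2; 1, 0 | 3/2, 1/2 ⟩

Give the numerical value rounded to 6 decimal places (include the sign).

triangle: 1!*2!*1!/5! = 2/120
(j±m)!: 2!*1!*1!*1!*2!*1! = 4
prefactor² = (2J+1)*Δ*N² = 4/15
  k=0: +1/(0!*1!*1!*1!*1!*0!) = 1
  k=1: −1/(1!*0!*0!*0!*2!*1!) = -1/2
Σ = 1/2  ⇒  CG² = 4/15*1/2² = 1/15
CG = +√(1/15) = +0.258199

+0.258199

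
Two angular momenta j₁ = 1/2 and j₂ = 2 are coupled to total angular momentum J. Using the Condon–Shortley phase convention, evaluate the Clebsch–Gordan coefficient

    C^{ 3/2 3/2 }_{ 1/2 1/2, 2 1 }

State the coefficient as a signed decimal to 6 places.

triangle: 1!*0!*3!/5! = 6/120
(j±m)!: 1!*0!*3!*1!*3!*0! = 36
prefactor² = (2J+1)*Δ*N² = 36/5
  k=0: +1/(0!*1!*0!*3!*0!*0!) = 1/6
Σ = 1/6  ⇒  CG² = 36/5*1/6² = 1/5
CG = +√(1/5) = +0.447214

+√(1/5) ≈ +0.447214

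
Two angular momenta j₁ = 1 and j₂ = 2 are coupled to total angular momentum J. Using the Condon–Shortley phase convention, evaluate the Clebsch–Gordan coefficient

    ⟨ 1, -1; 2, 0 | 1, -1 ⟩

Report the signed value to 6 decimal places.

+√(1/10) = +0.316228

triangle: 2!×0!×2!/5! = 4/120
(j±m)!: 0!×2!×2!×2!×0!×2! = 16
prefactor² = (2J+1)×Δ×N² = 8/5
  k=2: +1/(2!×0!×0!×0!×0!×2!) = 1/4
Σ = 1/4  ⇒  CG² = 8/5×1/4² = 1/10
CG = +√(1/10) = +0.316228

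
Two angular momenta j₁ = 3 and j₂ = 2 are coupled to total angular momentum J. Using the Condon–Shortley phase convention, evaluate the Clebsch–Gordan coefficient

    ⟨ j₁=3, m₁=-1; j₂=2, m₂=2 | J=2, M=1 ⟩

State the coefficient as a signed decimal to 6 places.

triangle: 3!·3!·1!/8! = 36/40320
(j±m)!: 2!·4!·4!·0!·3!·1! = 6912
prefactor² = (2J+1)·Δ·N² = 216/7
  k=3: −1/(3!·0!·1!·1!·2!·0!) = -1/12
Σ = -1/12  ⇒  CG² = 216/7·(-1/12)² = 3/14
CG = −√(3/14) = -0.462910

−√(3/14) ≈ -0.462910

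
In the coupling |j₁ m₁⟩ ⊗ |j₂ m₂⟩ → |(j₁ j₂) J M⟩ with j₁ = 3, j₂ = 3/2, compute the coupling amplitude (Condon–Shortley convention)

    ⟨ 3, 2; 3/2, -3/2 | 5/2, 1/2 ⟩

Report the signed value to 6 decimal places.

√[6·2!4!1!/8! · 5!1!0!3!3!2!] = √(432/7)
  +(−1)^0/∏(0,2,1,0,3,1)! = 1/12  (running 1/12)
⟨..|..⟩ = √(432/7)·(1/12) = +0.654654

+√(3/7) = +0.654654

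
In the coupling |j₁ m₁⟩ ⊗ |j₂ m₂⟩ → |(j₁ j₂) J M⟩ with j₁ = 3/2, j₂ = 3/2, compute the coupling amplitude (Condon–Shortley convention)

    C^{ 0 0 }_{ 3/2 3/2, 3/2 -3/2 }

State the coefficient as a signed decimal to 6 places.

+√(1/4) ≈ +0.500000

j₁+j₂−J=3  J+j₁−j₂=0  J−j₁+j₂=0  j₁+j₂+J+1=4
(j₁±m₁, j₂±m₂, J±M) = (3,0,0,3,0,0)
P² = 9
sum k=0..0:
  [0] +1/6 = 1/6
S = 1/6
C² = P²·S² = 1/4 ; C = +0.500000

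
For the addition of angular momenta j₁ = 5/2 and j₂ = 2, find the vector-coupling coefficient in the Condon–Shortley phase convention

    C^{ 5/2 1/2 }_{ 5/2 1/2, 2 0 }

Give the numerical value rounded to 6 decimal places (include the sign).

√[6·2!3!2!/8! · 3!2!2!2!3!2!] = √(72/35)
  +(−1)^0/∏(0,2,2,2,1,0)! = 1/8  (running 1/8)
  +(−1)^1/∏(1,1,1,1,2,1)! = -1/2  (running -3/8)
  +(−1)^2/∏(2,0,0,0,3,2)! = 1/24  (running -1/3)
⟨..|..⟩ = √(72/35)·(-1/3) = -0.478091

-0.478091  (= −√(8/35))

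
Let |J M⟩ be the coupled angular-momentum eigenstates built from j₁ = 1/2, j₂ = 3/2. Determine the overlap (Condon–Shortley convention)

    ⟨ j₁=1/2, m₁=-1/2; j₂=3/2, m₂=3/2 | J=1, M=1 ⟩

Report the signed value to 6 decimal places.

triangle: 1!×0!×2!/4! = 2/24
(j±m)!: 0!×1!×3!×0!×2!×0! = 12
prefactor² = (2J+1)×Δ×N² = 3
  k=1: −1/(1!×0!×0!×2!×0!×0!) = -1/2
Σ = -1/2  ⇒  CG² = 3×(-1/2)² = 3/4
CG = −√(3/4) = -0.866025

−√(3/4) = -0.866025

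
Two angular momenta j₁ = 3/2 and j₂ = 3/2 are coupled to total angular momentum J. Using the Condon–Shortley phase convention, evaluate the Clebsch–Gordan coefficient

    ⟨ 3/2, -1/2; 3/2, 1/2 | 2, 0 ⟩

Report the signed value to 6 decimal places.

-0.500000

j₁+j₂−J=1  J+j₁−j₂=2  J−j₁+j₂=2  j₁+j₂+J+1=6
(j₁±m₁, j₂±m₂, J±M) = (1,2,2,1,2,2)
P² = 4/9
sum k=0..1:
  [0] +1/4 = 1/4
  [1] −1/1 = -1
S = -3/4
C² = P²·S² = 1/4 ; C = -0.500000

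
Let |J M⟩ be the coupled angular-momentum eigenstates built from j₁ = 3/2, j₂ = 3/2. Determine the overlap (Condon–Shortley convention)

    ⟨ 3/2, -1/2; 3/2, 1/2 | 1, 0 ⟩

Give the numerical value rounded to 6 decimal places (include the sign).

−√(1/20) = -0.223607

√[3·2!1!1!/5! · 1!2!2!1!1!1!] = √(1/5)
  +(−1)^1/∏(1,1,1,1,0,0)! = -1  (running -1)
  +(−1)^2/∏(2,0,0,0,1,1)! = 1/2  (running -1/2)
⟨..|..⟩ = √(1/5)·(-1/2) = -0.223607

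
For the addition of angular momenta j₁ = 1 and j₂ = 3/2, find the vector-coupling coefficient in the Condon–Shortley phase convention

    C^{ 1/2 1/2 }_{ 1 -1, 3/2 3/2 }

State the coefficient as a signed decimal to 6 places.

triangle: 2!×0!×1!/4! = 2/24
(j±m)!: 0!×2!×3!×0!×1!×0! = 12
prefactor² = (2J+1)×Δ×N² = 2
  k=2: +1/(2!×0!×0!×1!×0!×0!) = 1/2
Σ = 1/2  ⇒  CG² = 2×1/2² = 1/2
CG = +√(1/2) = +0.707107

+0.707107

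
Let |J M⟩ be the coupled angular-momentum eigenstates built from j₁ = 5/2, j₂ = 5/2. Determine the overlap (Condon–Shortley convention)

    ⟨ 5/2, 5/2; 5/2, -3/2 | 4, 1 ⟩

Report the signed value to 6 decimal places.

triangle: 1!*4!*4!/10! = 576/3628800
(j±m)!: 5!*0!*1!*4!*5!*3! = 2073600
prefactor² = (2J+1)*Δ*N² = 20736/7
  k=0: +1/(0!*1!*0!*1!*4!*3!) = 1/144
Σ = 1/144  ⇒  CG² = 20736/7*1/144² = 1/7
CG = +√(1/7) = +0.377964

+0.377964  (= +√(1/7))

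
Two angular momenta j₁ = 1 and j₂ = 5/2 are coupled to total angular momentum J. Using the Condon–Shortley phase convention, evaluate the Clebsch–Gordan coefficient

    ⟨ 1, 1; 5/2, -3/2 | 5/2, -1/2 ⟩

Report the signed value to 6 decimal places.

+√(16/35) ≈ +0.676123

j₁+j₂−J=1  J+j₁−j₂=1  J−j₁+j₂=4  j₁+j₂+J+1=7
(j₁±m₁, j₂±m₂, J±M) = (2,0,1,4,2,3)
P² = 576/35
sum k=0..0:
  [0] +1/6 = 1/6
S = 1/6
C² = P²·S² = 16/35 ; C = +0.676123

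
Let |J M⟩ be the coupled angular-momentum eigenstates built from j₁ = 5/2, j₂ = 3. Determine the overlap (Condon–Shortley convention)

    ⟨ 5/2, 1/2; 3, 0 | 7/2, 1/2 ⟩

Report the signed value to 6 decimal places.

−√(4/21) ≈ -0.436436

√[8·2!3!4!/10! · 3!2!3!3!4!3!] = √(6912/175)
  +(−1)^0/∏(0,2,2,3,1,1)! = 1/24  (running 1/24)
  +(−1)^1/∏(1,1,1,2,2,2)! = -1/8  (running -1/12)
  +(−1)^2/∏(2,0,0,1,3,3)! = 1/72  (running -5/72)
⟨..|..⟩ = √(6912/175)·(-5/72) = -0.436436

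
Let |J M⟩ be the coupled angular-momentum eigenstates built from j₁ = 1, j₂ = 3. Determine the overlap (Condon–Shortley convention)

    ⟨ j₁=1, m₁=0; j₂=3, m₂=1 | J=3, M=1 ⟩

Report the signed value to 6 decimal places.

√[7·1!1!5!/8! · 1!1!4!2!4!2!] = √(48)
  +(−1)^0/∏(0,1,1,4,0,1)! = 1/24  (running 1/24)
  +(−1)^1/∏(1,0,0,3,1,2)! = -1/12  (running -1/24)
⟨..|..⟩ = √(48)·(-1/24) = -0.288675

-0.288675  (= −√(1/12))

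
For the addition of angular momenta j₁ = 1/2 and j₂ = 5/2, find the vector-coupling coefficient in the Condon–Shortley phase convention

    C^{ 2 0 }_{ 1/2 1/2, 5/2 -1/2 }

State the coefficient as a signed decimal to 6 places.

√[5·1!0!4!/6! · 1!0!2!3!2!2!] = √(8)
  +(−1)^0/∏(0,1,0,2,0,2)! = 1/4  (running 1/4)
⟨..|..⟩ = √(8)·(1/4) = +0.707107

+0.707107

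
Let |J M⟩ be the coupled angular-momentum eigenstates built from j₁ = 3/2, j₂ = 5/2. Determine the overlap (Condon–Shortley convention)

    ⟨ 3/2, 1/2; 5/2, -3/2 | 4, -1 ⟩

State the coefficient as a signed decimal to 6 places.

+0.517549  (= +√(15/56))

√[9·0!3!5!/9! · 2!1!1!4!3!5!] = √(4320/7)
  +(−1)^0/∏(0,0,1,1,2,4)! = 1/48  (running 1/48)
⟨..|..⟩ = √(4320/7)·(1/48) = +0.517549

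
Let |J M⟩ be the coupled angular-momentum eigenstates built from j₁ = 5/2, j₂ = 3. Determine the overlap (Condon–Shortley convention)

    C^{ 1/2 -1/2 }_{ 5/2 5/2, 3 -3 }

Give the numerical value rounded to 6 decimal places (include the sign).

+√(2/7) ≈ +0.534522

triangle: 5!×0!×1!/7! = 120/5040
(j±m)!: 5!×0!×0!×6!×0!×1! = 86400
prefactor² = (2J+1)×Δ×N² = 28800/7
  k=0: +1/(0!×5!×0!×0!×0!×1!) = 1/120
Σ = 1/120  ⇒  CG² = 28800/7×1/120² = 2/7
CG = +√(2/7) = +0.534522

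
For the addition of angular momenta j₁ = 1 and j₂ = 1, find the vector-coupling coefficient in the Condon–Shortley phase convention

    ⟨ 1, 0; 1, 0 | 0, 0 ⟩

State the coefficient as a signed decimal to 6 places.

j₁+j₂−J=2  J+j₁−j₂=0  J−j₁+j₂=0  j₁+j₂+J+1=3
(j₁±m₁, j₂±m₂, J±M) = (1,1,1,1,0,0)
P² = 1/3
sum k=1..1:
  [1] −1/1 = -1
S = -1
C² = P²·S² = 1/3 ; C = -0.577350

−√(1/3) ≈ -0.577350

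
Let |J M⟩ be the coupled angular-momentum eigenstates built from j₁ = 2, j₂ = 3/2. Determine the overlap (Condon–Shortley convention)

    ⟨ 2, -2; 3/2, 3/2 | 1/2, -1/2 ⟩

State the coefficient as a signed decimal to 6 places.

-0.632456

√[2·3!1!0!/5! · 0!4!3!0!0!1!] = √(72/5)
  +(−1)^3/∏(3,0,1,0,0,0)! = -1/6  (running -1/6)
⟨..|..⟩ = √(72/5)·(-1/6) = -0.632456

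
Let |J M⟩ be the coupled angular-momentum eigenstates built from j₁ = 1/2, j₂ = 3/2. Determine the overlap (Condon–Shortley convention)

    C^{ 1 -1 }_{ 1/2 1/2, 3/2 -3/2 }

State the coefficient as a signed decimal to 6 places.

+√(3/4) ≈ +0.866025

j₁+j₂−J=1  J+j₁−j₂=0  J−j₁+j₂=2  j₁+j₂+J+1=4
(j₁±m₁, j₂±m₂, J±M) = (1,0,0,3,0,2)
P² = 3
sum k=0..0:
  [0] +1/2 = 1/2
S = 1/2
C² = P²·S² = 3/4 ; C = +0.866025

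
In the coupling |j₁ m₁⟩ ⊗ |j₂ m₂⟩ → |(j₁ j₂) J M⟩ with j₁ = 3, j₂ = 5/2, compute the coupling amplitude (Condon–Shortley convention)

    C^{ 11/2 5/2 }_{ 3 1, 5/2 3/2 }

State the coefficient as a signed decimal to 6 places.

√[12·0!6!5!/12! · 4!2!4!1!8!3!] = √(6635520/11)
  +(−1)^0/∏(0,0,2,4,4,1)! = 1/1152  (running 1/1152)
⟨..|..⟩ = √(6635520/11)·(1/1152) = +0.674200

+√(5/11) = +0.674200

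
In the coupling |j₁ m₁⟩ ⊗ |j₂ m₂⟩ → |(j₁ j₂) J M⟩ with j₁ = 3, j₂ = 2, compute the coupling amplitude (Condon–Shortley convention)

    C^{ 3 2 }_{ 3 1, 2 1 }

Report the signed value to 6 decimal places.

−√(1/4) = -0.500000

√[7·2!4!2!/9! · 4!2!3!1!5!1!] = √(64)
  +(−1)^1/∏(1,1,1,2,3,0)! = -1/12  (running -1/12)
  +(−1)^2/∏(2,0,0,1,4,1)! = 1/48  (running -1/16)
⟨..|..⟩ = √(64)·(-1/16) = -0.500000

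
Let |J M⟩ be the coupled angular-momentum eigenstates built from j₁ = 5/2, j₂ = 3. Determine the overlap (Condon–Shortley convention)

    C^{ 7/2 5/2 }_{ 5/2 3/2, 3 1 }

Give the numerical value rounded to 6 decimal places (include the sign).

triangle: 2!·3!·4!/10! = 288/3628800
(j±m)!: 4!·1!·4!·2!·6!·1! = 829440
prefactor² = (2J+1)·Δ·N² = 18432/35
  k=0: +1/(0!·2!·1!·4!·2!·0!) = 1/96
  k=1: −1/(1!·1!·0!·3!·3!·1!) = -1/36
Σ = -5/288  ⇒  CG² = 18432/35·(-5/288)² = 10/63
CG = −√(10/63) = -0.398410

−√(10/63) ≈ -0.398410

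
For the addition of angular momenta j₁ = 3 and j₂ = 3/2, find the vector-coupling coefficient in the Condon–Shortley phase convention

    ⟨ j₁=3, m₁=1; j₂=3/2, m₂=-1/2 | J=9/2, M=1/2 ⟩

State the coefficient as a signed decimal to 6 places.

+0.597614

j₁+j₂−J=0  J+j₁−j₂=6  J−j₁+j₂=3  j₁+j₂+J+1=10
(j₁±m₁, j₂±m₂, J±M) = (4,2,1,2,5,4)
P² = 23040/7
sum k=0..0:
  [0] +1/96 = 1/96
S = 1/96
C² = P²·S² = 5/14 ; C = +0.597614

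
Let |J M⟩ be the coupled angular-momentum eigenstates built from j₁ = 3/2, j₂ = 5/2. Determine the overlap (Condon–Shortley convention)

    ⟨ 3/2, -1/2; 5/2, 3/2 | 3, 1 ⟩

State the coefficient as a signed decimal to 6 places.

triangle: 1!·2!·4!/8! = 48/40320
(j±m)!: 1!·2!·4!·1!·4!·2! = 2304
prefactor² = (2J+1)·Δ·N² = 96/5
  k=0: +1/(0!·1!·2!·4!·0!·0!) = 1/48
  k=1: −1/(1!·0!·1!·3!·1!·1!) = -1/6
Σ = -7/48  ⇒  CG² = 96/5·(-7/48)² = 49/120
CG = −√(49/120) = -0.639010

−√(49/120) ≈ -0.639010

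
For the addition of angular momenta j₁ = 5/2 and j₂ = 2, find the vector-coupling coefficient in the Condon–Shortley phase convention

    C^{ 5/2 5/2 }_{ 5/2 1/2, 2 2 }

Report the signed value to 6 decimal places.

j₁+j₂−J=2  J+j₁−j₂=3  J−j₁+j₂=2  j₁+j₂+J+1=8
(j₁±m₁, j₂±m₂, J±M) = (3,2,4,0,5,0)
P² = 864/7
sum k=2..2:
  [2] +1/24 = 1/24
S = 1/24
C² = P²·S² = 3/14 ; C = +0.462910

+0.462910  (= +√(3/14))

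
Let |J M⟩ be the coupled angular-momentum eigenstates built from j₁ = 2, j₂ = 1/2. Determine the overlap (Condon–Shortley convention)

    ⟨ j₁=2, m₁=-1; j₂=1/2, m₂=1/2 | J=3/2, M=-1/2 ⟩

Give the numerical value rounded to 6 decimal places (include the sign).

j₁+j₂−J=1  J+j₁−j₂=3  J−j₁+j₂=0  j₁+j₂+J+1=5
(j₁±m₁, j₂±m₂, J±M) = (1,3,1,0,1,2)
P² = 12/5
sum k=1..1:
  [1] −1/2 = -1/2
S = -1/2
C² = P²·S² = 3/5 ; C = -0.774597

−√(3/5) ≈ -0.774597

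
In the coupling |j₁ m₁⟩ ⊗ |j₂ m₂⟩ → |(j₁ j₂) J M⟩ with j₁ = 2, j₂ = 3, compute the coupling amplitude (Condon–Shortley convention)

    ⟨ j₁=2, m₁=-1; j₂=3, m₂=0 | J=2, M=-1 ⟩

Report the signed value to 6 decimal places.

j₁+j₂−J=3  J+j₁−j₂=1  J−j₁+j₂=3  j₁+j₂+J+1=8
(j₁±m₁, j₂±m₂, J±M) = (1,3,3,3,1,3)
P² = 81/14
sum k=2..3:
  [2] +1/4 = 1/4
  [3] −1/36 = -1/36
S = 2/9
C² = P²·S² = 2/7 ; C = +0.534522

+0.534522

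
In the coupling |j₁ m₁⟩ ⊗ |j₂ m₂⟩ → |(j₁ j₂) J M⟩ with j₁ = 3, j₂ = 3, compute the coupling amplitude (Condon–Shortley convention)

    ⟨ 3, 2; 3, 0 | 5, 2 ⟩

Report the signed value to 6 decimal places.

triangle: 1!*5!*5!/12! = 14400/479001600
(j±m)!: 5!*1!*3!*3!*7!*3! = 130636800
prefactor² = (2J+1)*Δ*N² = 43200
  k=0: +1/(0!*1!*1!*3!*4!*2!) = 1/288
  k=1: −1/(1!*0!*0!*2!*5!*3!) = -1/1440
Σ = 1/360  ⇒  CG² = 43200*1/360² = 1/3
CG = +√(1/3) = +0.577350

+0.577350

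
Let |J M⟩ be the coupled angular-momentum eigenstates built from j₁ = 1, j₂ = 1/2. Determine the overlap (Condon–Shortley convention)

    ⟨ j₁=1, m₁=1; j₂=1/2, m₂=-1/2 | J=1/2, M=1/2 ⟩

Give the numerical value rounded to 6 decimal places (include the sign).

+√(2/3) ≈ +0.816497

j₁+j₂−J=1  J+j₁−j₂=1  J−j₁+j₂=0  j₁+j₂+J+1=3
(j₁±m₁, j₂±m₂, J±M) = (2,0,0,1,1,0)
P² = 2/3
sum k=0..0:
  [0] +1/1 = 1
S = 1
C² = P²·S² = 2/3 ; C = +0.816497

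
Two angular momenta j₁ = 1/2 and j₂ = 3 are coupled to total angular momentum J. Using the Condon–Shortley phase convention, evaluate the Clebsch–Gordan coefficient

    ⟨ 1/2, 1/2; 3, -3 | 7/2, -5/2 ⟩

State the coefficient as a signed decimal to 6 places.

triangle: 0!×1!×6!/8! = 720/40320
(j±m)!: 1!×0!×0!×6!×1!×6! = 518400
prefactor² = (2J+1)×Δ×N² = 518400/7
  k=0: +1/(0!×0!×0!×0!×1!×6!) = 1/720
Σ = 1/720  ⇒  CG² = 518400/7×1/720² = 1/7
CG = +√(1/7) = +0.377964

+√(1/7) ≈ +0.377964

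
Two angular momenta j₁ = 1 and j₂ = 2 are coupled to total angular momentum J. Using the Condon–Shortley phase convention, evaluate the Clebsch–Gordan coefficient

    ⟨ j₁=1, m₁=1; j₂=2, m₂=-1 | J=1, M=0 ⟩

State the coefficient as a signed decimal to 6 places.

+0.547723

j₁+j₂−J=2  J+j₁−j₂=0  J−j₁+j₂=2  j₁+j₂+J+1=5
(j₁±m₁, j₂±m₂, J±M) = (2,0,1,3,1,1)
P² = 6/5
sum k=0..0:
  [0] +1/2 = 1/2
S = 1/2
C² = P²·S² = 3/10 ; C = +0.547723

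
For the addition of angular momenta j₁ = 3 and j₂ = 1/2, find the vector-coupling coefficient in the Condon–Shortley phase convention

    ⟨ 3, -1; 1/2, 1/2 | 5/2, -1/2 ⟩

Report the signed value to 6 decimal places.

−√(4/7) ≈ -0.755929

j₁+j₂−J=1  J+j₁−j₂=5  J−j₁+j₂=0  j₁+j₂+J+1=7
(j₁±m₁, j₂±m₂, J±M) = (2,4,1,0,2,3)
P² = 576/7
sum k=1..1:
  [1] −1/12 = -1/12
S = -1/12
C² = P²·S² = 4/7 ; C = -0.755929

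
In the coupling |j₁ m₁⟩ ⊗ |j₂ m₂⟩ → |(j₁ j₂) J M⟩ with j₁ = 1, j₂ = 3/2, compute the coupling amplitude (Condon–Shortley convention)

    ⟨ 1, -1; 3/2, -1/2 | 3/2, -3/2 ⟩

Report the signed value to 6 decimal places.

√[4·1!1!2!/5! · 0!2!1!2!0!3!] = √(8/5)
  +(−1)^1/∏(1,0,1,0,0,2)! = -1/2  (running -1/2)
⟨..|..⟩ = √(8/5)·(-1/2) = -0.632456

−√(2/5) = -0.632456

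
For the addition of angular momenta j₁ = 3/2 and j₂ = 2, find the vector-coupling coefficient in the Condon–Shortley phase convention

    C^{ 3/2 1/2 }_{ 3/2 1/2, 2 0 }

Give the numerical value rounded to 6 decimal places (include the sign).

j₁+j₂−J=2  J+j₁−j₂=1  J−j₁+j₂=2  j₁+j₂+J+1=6
(j₁±m₁, j₂±m₂, J±M) = (2,1,2,2,2,1)
P² = 16/45
sum k=0..1:
  [0] +1/4 = 1/4
  [1] −1/1 = -1
S = -3/4
C² = P²·S² = 1/5 ; C = -0.447214

−√(1/5) = -0.447214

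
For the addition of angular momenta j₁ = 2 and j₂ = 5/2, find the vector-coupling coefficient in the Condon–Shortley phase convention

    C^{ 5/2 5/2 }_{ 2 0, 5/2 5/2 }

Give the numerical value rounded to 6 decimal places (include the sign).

+√(5/14) = +0.597614

triangle: 2!×2!×3!/8! = 24/40320
(j±m)!: 2!×2!×5!×0!×5!×0! = 57600
prefactor² = (2J+1)×Δ×N² = 1440/7
  k=2: +1/(2!×0!×0!×3!×2!×0!) = 1/24
Σ = 1/24  ⇒  CG² = 1440/7×1/24² = 5/14
CG = +√(5/14) = +0.597614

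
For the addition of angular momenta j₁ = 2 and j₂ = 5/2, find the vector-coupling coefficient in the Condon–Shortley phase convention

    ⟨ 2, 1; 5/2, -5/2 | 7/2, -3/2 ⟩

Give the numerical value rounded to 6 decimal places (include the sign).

+√(5/21) ≈ +0.487950

√[8·1!3!4!/9! · 3!1!0!5!2!5!] = √(3840/7)
  +(−1)^0/∏(0,1,1,0,2,4)! = 1/48  (running 1/48)
⟨..|..⟩ = √(3840/7)·(1/48) = +0.487950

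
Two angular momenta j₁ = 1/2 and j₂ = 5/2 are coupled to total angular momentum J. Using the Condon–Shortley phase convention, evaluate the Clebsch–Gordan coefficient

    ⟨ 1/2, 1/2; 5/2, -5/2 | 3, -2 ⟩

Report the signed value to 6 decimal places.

+√(1/6) ≈ +0.408248

triangle: 0!·1!·5!/7! = 120/5040
(j±m)!: 1!·0!·0!·5!·1!·5! = 14400
prefactor² = (2J+1)·Δ·N² = 2400
  k=0: +1/(0!·0!·0!·0!·1!·5!) = 1/120
Σ = 1/120  ⇒  CG² = 2400·1/120² = 1/6
CG = +√(1/6) = +0.408248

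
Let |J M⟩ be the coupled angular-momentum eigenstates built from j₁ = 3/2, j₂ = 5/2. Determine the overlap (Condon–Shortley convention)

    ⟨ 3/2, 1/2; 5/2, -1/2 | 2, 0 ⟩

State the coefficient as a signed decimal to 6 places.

j₁+j₂−J=2  J+j₁−j₂=1  J−j₁+j₂=3  j₁+j₂+J+1=7
(j₁±m₁, j₂±m₂, J±M) = (2,1,2,3,2,2)
P² = 8/7
sum k=0..1:
  [0] +1/4 = 1/4
  [1] −1/2 = -1/2
S = -1/4
C² = P²·S² = 1/14 ; C = -0.267261

-0.267261  (= −√(1/14))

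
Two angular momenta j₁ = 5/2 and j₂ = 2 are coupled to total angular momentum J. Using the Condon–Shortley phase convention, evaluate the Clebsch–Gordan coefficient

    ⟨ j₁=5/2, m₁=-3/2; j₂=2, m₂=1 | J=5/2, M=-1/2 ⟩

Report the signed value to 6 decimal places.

j₁+j₂−J=2  J+j₁−j₂=3  J−j₁+j₂=2  j₁+j₂+J+1=8
(j₁±m₁, j₂±m₂, J±M) = (1,4,3,1,2,3)
P² = 216/35
sum k=1..2:
  [1] −1/12 = -1/12
  [2] +1/4 = 1/4
S = 1/6
C² = P²·S² = 6/35 ; C = +0.414039

+√(6/35) ≈ +0.414039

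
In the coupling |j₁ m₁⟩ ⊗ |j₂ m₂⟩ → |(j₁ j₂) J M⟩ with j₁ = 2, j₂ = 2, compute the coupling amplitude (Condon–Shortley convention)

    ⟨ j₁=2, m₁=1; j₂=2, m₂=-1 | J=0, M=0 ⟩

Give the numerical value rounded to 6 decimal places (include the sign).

−√(1/5) = -0.447214

j₁+j₂−J=4  J+j₁−j₂=0  J−j₁+j₂=0  j₁+j₂+J+1=5
(j₁±m₁, j₂±m₂, J±M) = (3,1,1,3,0,0)
P² = 36/5
sum k=1..1:
  [1] −1/6 = -1/6
S = -1/6
C² = P²·S² = 1/5 ; C = -0.447214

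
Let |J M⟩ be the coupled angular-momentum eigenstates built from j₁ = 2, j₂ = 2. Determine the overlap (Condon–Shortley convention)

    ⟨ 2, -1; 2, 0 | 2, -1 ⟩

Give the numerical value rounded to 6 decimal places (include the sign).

-0.267261  (= −√(1/14))

j₁+j₂−J=2  J+j₁−j₂=2  J−j₁+j₂=2  j₁+j₂+J+1=7
(j₁±m₁, j₂±m₂, J±M) = (1,3,2,2,1,3)
P² = 8/7
sum k=1..2:
  [1] −1/2 = -1/2
  [2] +1/4 = 1/4
S = -1/4
C² = P²·S² = 1/14 ; C = -0.267261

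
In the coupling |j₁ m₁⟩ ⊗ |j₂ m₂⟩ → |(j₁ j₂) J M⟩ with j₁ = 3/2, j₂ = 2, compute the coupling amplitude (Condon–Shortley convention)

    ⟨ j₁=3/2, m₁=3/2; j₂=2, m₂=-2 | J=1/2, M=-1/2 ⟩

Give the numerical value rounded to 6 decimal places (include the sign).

triangle: 3!·0!·1!/5! = 6/120
(j±m)!: 3!·0!·0!·4!·0!·1! = 144
prefactor² = (2J+1)·Δ·N² = 72/5
  k=0: +1/(0!·3!·0!·0!·0!·1!) = 1/6
Σ = 1/6  ⇒  CG² = 72/5·1/6² = 2/5
CG = +√(2/5) = +0.632456

+√(2/5) ≈ +0.632456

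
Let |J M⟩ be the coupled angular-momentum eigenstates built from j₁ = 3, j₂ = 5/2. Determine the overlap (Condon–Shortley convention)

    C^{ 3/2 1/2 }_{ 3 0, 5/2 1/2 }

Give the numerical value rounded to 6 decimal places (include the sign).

√[4·4!2!1!/8! · 3!3!3!2!2!1!] = √(144/35)
  +(−1)^2/∏(2,2,1,1,1,0)! = 1/4  (running 1/4)
  +(−1)^3/∏(3,1,0,0,2,1)! = -1/12  (running 1/6)
⟨..|..⟩ = √(144/35)·(1/6) = +0.338062

+√(4/35) = +0.338062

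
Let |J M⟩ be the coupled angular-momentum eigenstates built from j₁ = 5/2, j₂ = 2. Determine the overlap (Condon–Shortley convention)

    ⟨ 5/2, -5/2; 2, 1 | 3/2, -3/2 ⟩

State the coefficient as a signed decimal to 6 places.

triangle: 3!×2!×1!/7! = 12/5040
(j±m)!: 0!×5!×3!×1!×0!×3! = 4320
prefactor² = (2J+1)×Δ×N² = 288/7
  k=3: −1/(3!×0!×2!×0!×0!×1!) = -1/12
Σ = -1/12  ⇒  CG² = 288/7×(-1/12)² = 2/7
CG = −√(2/7) = -0.534522

-0.534522  (= −√(2/7))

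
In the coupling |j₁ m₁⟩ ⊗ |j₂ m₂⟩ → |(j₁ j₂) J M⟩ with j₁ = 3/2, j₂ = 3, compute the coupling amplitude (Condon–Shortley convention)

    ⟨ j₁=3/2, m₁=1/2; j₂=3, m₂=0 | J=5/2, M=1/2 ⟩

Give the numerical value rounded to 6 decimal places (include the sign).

−√(6/35) ≈ -0.414039

√[6·2!1!4!/8! · 2!1!3!3!3!2!] = √(216/35)
  +(−1)^0/∏(0,2,1,3,0,1)! = 1/12  (running 1/12)
  +(−1)^1/∏(1,1,0,2,1,2)! = -1/4  (running -1/6)
⟨..|..⟩ = √(216/35)·(-1/6) = -0.414039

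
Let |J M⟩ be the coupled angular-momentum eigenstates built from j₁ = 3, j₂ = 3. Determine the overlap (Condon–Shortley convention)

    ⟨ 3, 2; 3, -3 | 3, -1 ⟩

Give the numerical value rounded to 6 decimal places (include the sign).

+√(1/3) ≈ +0.577350

√[7·3!3!3!/10! · 5!1!0!6!2!4!] = √(1728)
  +(−1)^0/∏(0,3,1,0,2,3)! = 1/72  (running 1/72)
⟨..|..⟩ = √(1728)·(1/72) = +0.577350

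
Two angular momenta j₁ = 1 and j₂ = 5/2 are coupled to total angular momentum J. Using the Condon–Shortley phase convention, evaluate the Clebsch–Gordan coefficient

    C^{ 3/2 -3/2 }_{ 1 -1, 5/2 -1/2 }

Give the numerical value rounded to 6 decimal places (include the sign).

+√(1/15) = +0.258199

j₁+j₂−J=2  J+j₁−j₂=0  J−j₁+j₂=3  j₁+j₂+J+1=6
(j₁±m₁, j₂±m₂, J±M) = (0,2,2,3,0,3)
P² = 48/5
sum k=2..2:
  [2] +1/12 = 1/12
S = 1/12
C² = P²·S² = 1/15 ; C = +0.258199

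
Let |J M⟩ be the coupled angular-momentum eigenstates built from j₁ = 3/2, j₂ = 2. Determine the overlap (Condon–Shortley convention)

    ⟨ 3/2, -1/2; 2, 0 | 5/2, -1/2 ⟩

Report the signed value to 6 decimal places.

triangle: 1!×2!×3!/7! = 12/5040
(j±m)!: 1!×2!×2!×2!×2!×3! = 96
prefactor² = (2J+1)×Δ×N² = 48/35
  k=0: +1/(0!×1!×2!×2!×0!×1!) = 1/4
  k=1: −1/(1!×0!×1!×1!×1!×2!) = -1/2
Σ = -1/4  ⇒  CG² = 48/35×(-1/4)² = 3/35
CG = −√(3/35) = -0.292770

−√(3/35) = -0.292770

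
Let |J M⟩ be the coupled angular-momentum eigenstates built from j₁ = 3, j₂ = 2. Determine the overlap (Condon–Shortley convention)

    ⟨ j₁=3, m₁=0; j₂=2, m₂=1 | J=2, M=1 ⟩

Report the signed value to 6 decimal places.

+0.534522  (= +√(2/7))

j₁+j₂−J=3  J+j₁−j₂=3  J−j₁+j₂=1  j₁+j₂+J+1=8
(j₁±m₁, j₂±m₂, J±M) = (3,3,3,1,3,1)
P² = 81/14
sum k=2..3:
  [2] +1/4 = 1/4
  [3] −1/36 = -1/36
S = 2/9
C² = P²·S² = 2/7 ; C = +0.534522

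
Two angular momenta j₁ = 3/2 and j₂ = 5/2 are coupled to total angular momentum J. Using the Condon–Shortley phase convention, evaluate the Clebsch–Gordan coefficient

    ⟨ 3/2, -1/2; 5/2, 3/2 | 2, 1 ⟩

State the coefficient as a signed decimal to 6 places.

triangle: 2!×1!×3!/7! = 12/5040
(j±m)!: 1!×2!×4!×1!×3!×1! = 288
prefactor² = (2J+1)×Δ×N² = 24/7
  k=1: −1/(1!×1!×1!×3!×0!×0!) = -1/6
  k=2: +1/(2!×0!×0!×2!×1!×1!) = 1/4
Σ = 1/12  ⇒  CG² = 24/7×1/12² = 1/42
CG = +√(1/42) = +0.154303

+√(1/42) = +0.154303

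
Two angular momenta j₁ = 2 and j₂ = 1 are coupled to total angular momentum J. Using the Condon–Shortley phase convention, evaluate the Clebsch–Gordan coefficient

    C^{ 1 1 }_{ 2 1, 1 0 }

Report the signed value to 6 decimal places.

−√(3/10) = -0.547723

j₁+j₂−J=2  J+j₁−j₂=2  J−j₁+j₂=0  j₁+j₂+J+1=5
(j₁±m₁, j₂±m₂, J±M) = (3,1,1,1,2,0)
P² = 6/5
sum k=1..1:
  [1] −1/2 = -1/2
S = -1/2
C² = P²·S² = 3/10 ; C = -0.547723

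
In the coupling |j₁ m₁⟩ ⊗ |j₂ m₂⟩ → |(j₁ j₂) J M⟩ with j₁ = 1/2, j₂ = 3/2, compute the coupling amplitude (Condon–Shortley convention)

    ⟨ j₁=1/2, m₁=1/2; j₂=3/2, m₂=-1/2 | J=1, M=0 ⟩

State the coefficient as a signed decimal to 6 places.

+0.707107

j₁+j₂−J=1  J+j₁−j₂=0  J−j₁+j₂=2  j₁+j₂+J+1=4
(j₁±m₁, j₂±m₂, J±M) = (1,0,1,2,1,1)
P² = 1/2
sum k=0..0:
  [0] +1/1 = 1
S = 1
C² = P²·S² = 1/2 ; C = +0.707107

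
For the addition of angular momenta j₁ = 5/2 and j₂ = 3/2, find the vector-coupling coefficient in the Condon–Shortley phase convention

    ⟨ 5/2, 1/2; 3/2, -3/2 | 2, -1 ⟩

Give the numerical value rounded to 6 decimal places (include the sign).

+0.566947  (= +√(9/28))

triangle: 2!·3!·1!/7! = 12/5040
(j±m)!: 3!·2!·0!·3!·1!·3! = 432
prefactor² = (2J+1)·Δ·N² = 36/7
  k=0: +1/(0!·2!·2!·0!·1!·1!) = 1/4
Σ = 1/4  ⇒  CG² = 36/7·1/4² = 9/28
CG = +√(9/28) = +0.566947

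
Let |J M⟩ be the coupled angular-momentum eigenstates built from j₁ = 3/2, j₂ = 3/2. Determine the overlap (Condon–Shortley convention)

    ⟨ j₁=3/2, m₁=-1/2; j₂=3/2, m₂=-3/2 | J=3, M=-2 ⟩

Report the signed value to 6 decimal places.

triangle: 0!·3!·3!/7! = 36/5040
(j±m)!: 1!·2!·0!·3!·1!·5! = 1440
prefactor² = (2J+1)·Δ·N² = 72
  k=0: +1/(0!·0!·2!·0!·1!·3!) = 1/12
Σ = 1/12  ⇒  CG² = 72·1/12² = 1/2
CG = +√(1/2) = +0.707107

+√(1/2) = +0.707107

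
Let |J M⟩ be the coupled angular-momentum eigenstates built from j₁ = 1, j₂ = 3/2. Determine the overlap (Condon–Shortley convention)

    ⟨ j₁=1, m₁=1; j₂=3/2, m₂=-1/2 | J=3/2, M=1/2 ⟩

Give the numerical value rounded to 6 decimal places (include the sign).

triangle: 1!×1!×2!/5! = 2/120
(j±m)!: 2!×0!×1!×2!×2!×1! = 8
prefactor² = (2J+1)×Δ×N² = 8/15
  k=0: +1/(0!×1!×0!×1!×1!×1!) = 1
Σ = 1  ⇒  CG² = 8/15×1² = 8/15
CG = +√(8/15) = +0.730297

+0.730297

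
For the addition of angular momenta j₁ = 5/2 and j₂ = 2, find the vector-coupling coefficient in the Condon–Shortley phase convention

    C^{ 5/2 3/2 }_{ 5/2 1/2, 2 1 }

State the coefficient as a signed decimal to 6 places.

j₁+j₂−J=2  J+j₁−j₂=3  J−j₁+j₂=2  j₁+j₂+J+1=8
(j₁±m₁, j₂±m₂, J±M) = (3,2,3,1,4,1)
P² = 216/35
sum k=1..2:
  [1] −1/4 = -1/4
  [2] +1/12 = 1/12
S = -1/6
C² = P²·S² = 6/35 ; C = -0.414039

−√(6/35) ≈ -0.414039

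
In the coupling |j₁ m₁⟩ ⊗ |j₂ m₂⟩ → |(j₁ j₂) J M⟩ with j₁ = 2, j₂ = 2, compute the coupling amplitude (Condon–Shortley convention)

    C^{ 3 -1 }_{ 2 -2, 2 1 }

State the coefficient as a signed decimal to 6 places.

triangle: 1!·3!·3!/8! = 36/40320
(j±m)!: 0!·4!·3!·1!·2!·4! = 6912
prefactor² = (2J+1)·Δ·N² = 216/5
  k=1: −1/(1!·0!·3!·2!·0!·1!) = -1/12
Σ = -1/12  ⇒  CG² = 216/5·(-1/12)² = 3/10
CG = −√(3/10) = -0.547723

-0.547723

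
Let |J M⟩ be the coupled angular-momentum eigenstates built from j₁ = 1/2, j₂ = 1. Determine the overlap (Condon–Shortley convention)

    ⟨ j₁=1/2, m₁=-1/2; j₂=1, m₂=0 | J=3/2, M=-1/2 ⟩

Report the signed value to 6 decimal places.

√[4·0!1!2!/4! · 0!1!1!1!1!2!] = √(2/3)
  +(−1)^0/∏(0,0,1,1,0,1)! = 1  (running 1)
⟨..|..⟩ = √(2/3)·(1) = +0.816497

+√(2/3) ≈ +0.816497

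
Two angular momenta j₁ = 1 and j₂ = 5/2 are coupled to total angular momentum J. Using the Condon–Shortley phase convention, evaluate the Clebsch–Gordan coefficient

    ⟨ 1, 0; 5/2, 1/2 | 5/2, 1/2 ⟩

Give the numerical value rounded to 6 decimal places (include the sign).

−√(1/35) ≈ -0.169031

√[6·1!1!4!/7! · 1!1!3!2!3!2!] = √(144/35)
  +(−1)^0/∏(0,1,1,3,0,1)! = 1/6  (running 1/6)
  +(−1)^1/∏(1,0,0,2,1,2)! = -1/4  (running -1/12)
⟨..|..⟩ = √(144/35)·(-1/12) = -0.169031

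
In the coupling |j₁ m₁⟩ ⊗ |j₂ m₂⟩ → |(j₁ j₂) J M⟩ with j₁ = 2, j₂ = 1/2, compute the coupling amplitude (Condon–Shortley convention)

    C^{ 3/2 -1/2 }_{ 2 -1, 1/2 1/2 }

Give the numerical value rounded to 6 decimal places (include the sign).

−√(3/5) ≈ -0.774597

√[4·1!3!0!/5! · 1!3!1!0!1!2!] = √(12/5)
  +(−1)^1/∏(1,0,2,0,1,0)! = -1/2  (running -1/2)
⟨..|..⟩ = √(12/5)·(-1/2) = -0.774597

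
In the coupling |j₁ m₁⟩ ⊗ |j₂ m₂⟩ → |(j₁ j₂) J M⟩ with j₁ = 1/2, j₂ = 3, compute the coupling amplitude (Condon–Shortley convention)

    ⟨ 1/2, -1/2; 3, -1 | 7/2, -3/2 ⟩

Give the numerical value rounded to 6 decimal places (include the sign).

+√(5/7) ≈ +0.845154

√[8·0!1!6!/8! · 0!1!2!4!2!5!] = √(11520/7)
  +(−1)^0/∏(0,0,1,2,0,4)! = 1/48  (running 1/48)
⟨..|..⟩ = √(11520/7)·(1/48) = +0.845154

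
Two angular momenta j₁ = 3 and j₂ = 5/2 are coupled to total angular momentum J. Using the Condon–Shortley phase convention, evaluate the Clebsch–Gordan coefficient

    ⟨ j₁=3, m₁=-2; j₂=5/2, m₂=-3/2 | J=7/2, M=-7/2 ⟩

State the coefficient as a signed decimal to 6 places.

j₁+j₂−J=2  J+j₁−j₂=4  J−j₁+j₂=3  j₁+j₂+J+1=10
(j₁±m₁, j₂±m₂, J±M) = (1,5,1,4,0,7)
P² = 9216
sum k=1..1:
  [1] −1/144 = -1/144
S = -1/144
C² = P²·S² = 4/9 ; C = -0.666667

-0.666667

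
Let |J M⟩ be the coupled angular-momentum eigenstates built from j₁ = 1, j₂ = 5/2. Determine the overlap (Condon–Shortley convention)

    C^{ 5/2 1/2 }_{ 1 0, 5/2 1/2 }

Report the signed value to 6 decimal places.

−√(1/35) = -0.169031

triangle: 1!×1!×4!/7! = 24/5040
(j±m)!: 1!×1!×3!×2!×3!×2! = 144
prefactor² = (2J+1)×Δ×N² = 144/35
  k=0: +1/(0!×1!×1!×3!×0!×1!) = 1/6
  k=1: −1/(1!×0!×0!×2!×1!×2!) = -1/4
Σ = -1/12  ⇒  CG² = 144/35×(-1/12)² = 1/35
CG = −√(1/35) = -0.169031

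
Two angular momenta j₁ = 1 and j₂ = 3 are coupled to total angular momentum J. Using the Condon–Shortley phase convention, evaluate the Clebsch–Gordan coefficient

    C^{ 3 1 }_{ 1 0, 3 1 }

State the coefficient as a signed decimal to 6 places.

-0.288675  (= −√(1/12))

√[7·1!1!5!/8! · 1!1!4!2!4!2!] = √(48)
  +(−1)^0/∏(0,1,1,4,0,1)! = 1/24  (running 1/24)
  +(−1)^1/∏(1,0,0,3,1,2)! = -1/12  (running -1/24)
⟨..|..⟩ = √(48)·(-1/24) = -0.288675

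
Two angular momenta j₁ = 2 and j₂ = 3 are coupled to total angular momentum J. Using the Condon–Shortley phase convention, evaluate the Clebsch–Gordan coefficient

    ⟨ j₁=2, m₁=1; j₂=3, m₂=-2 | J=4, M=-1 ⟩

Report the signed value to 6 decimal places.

+√(7/20) ≈ +0.591608

√[9·1!3!5!/10! · 3!1!1!5!3!5!] = √(6480/7)
  +(−1)^0/∏(0,1,1,1,2,4)! = 1/48  (running 1/48)
  +(−1)^1/∏(1,0,0,0,3,5)! = -1/720  (running 7/360)
⟨..|..⟩ = √(6480/7)·(7/360) = +0.591608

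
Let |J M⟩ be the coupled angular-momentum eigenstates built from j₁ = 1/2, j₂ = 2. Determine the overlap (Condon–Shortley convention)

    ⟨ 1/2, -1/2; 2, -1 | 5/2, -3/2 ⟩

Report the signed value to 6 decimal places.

+0.894427  (= +√(4/5))

triangle: 0!×1!×4!/6! = 24/720
(j±m)!: 0!×1!×1!×3!×1!×4! = 144
prefactor² = (2J+1)×Δ×N² = 144/5
  k=0: +1/(0!×0!×1!×1!×0!×3!) = 1/6
Σ = 1/6  ⇒  CG² = 144/5×1/6² = 4/5
CG = +√(4/5) = +0.894427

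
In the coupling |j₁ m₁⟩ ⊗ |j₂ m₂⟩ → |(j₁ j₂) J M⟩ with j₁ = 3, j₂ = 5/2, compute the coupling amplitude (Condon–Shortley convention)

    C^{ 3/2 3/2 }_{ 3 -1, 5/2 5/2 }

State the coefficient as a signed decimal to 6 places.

+0.267261

triangle: 4!*2!*1!/8! = 48/40320
(j±m)!: 2!*4!*5!*0!*3!*0! = 34560
prefactor² = (2J+1)*Δ*N² = 1152/7
  k=4: +1/(4!*0!*0!*1!*2!*0!) = 1/48
Σ = 1/48  ⇒  CG² = 1152/7*1/48² = 1/14
CG = +√(1/14) = +0.267261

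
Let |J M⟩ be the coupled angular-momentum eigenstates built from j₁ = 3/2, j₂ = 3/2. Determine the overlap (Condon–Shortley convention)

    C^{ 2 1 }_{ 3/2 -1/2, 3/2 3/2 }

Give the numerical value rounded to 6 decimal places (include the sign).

√[5·1!2!2!/6! · 1!2!3!0!3!1!] = √(2)
  +(−1)^1/∏(1,0,1,2,1,0)! = -1/2  (running -1/2)
⟨..|..⟩ = √(2)·(-1/2) = -0.707107

−√(1/2) = -0.707107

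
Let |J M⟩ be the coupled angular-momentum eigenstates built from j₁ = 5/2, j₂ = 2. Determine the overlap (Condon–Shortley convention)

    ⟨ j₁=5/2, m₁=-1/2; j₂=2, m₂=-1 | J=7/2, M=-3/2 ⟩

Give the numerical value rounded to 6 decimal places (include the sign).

+√(2/21) ≈ +0.308607

√[8·1!4!3!/9! · 2!3!1!3!2!5!] = √(384/7)
  +(−1)^0/∏(0,1,3,1,1,2)! = 1/12  (running 1/12)
  +(−1)^1/∏(1,0,2,0,2,3)! = -1/24  (running 1/24)
⟨..|..⟩ = √(384/7)·(1/24) = +0.308607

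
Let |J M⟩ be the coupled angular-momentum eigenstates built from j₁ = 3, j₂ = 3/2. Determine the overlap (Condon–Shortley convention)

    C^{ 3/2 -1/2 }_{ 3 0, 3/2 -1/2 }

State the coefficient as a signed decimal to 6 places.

triangle: 3!×3!×0!/7! = 36/5040
(j±m)!: 3!×3!×1!×2!×1!×2! = 144
prefactor² = (2J+1)×Δ×N² = 144/35
  k=1: −1/(1!×2!×2!×0!×1!×0!) = -1/4
Σ = -1/4  ⇒  CG² = 144/35×(-1/4)² = 9/35
CG = −√(9/35) = -0.507093

−√(9/35) = -0.507093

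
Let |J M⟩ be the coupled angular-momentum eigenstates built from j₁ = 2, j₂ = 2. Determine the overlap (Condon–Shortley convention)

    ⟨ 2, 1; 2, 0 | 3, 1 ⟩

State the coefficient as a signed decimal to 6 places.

triangle: 1!·3!·3!/8! = 36/40320
(j±m)!: 3!·1!·2!·2!·4!·2! = 1152
prefactor² = (2J+1)·Δ·N² = 36/5
  k=0: +1/(0!·1!·1!·2!·2!·1!) = 1/4
  k=1: −1/(1!·0!·0!·1!·3!·2!) = -1/12
Σ = 1/6  ⇒  CG² = 36/5·1/6² = 1/5
CG = +√(1/5) = +0.447214

+0.447214  (= +√(1/5))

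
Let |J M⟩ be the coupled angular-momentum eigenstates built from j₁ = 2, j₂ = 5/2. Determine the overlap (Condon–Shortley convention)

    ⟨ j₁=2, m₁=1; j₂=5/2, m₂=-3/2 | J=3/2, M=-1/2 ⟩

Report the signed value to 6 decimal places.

triangle: 3!·1!·2!/7! = 12/5040
(j±m)!: 3!·1!·1!·4!·1!·2! = 288
prefactor² = (2J+1)·Δ·N² = 96/35
  k=0: +1/(0!·3!·1!·1!·0!·1!) = 1/6
  k=1: −1/(1!·2!·0!·0!·1!·2!) = -1/4
Σ = -1/12  ⇒  CG² = 96/35·(-1/12)² = 2/105
CG = −√(2/105) = -0.138013

-0.138013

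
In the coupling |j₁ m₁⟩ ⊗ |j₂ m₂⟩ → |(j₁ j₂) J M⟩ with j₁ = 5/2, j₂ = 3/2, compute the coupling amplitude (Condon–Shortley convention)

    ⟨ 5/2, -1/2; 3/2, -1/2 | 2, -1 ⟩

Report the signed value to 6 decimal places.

√[5·2!3!1!/7! · 2!3!1!2!1!3!] = √(12/7)
  +(−1)^0/∏(0,2,3,1,0,0)! = 1/12  (running 1/12)
  +(−1)^1/∏(1,1,2,0,1,1)! = -1/2  (running -5/12)
⟨..|..⟩ = √(12/7)·(-5/12) = -0.545545

-0.545545  (= −√(25/84))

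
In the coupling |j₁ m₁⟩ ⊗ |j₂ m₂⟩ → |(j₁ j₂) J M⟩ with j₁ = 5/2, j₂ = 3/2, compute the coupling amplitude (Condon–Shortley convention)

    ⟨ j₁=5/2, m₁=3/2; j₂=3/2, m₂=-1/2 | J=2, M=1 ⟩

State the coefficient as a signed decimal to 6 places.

+√(1/42) ≈ +0.154303

triangle: 2!×3!×1!/7! = 12/5040
(j±m)!: 4!×1!×1!×2!×3!×1! = 288
prefactor² = (2J+1)×Δ×N² = 24/7
  k=0: +1/(0!×2!×1!×1!×2!×0!) = 1/4
  k=1: −1/(1!×1!×0!×0!×3!×1!) = -1/6
Σ = 1/12  ⇒  CG² = 24/7×1/12² = 1/42
CG = +√(1/42) = +0.154303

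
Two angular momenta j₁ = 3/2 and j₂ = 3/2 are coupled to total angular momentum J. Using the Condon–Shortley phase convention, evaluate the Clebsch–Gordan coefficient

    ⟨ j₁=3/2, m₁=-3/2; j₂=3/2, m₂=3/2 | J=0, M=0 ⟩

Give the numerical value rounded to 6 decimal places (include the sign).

√[1·3!0!0!/4! · 0!3!3!0!0!0!] = √(9)
  +(−1)^3/∏(3,0,0,0,0,0)! = -1/6  (running -1/6)
⟨..|..⟩ = √(9)·(-1/6) = -0.500000

-0.500000  (= −√(1/4))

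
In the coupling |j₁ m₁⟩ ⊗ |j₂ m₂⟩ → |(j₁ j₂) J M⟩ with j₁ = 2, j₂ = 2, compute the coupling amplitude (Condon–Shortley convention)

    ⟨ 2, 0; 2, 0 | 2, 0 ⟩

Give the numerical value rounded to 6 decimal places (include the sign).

triangle: 2!×2!×2!/7! = 8/5040
(j±m)!: 2!×2!×2!×2!×2!×2! = 64
prefactor² = (2J+1)×Δ×N² = 32/63
  k=0: +1/(0!×2!×2!×2!×0!×0!) = 1/8
  k=1: −1/(1!×1!×1!×1!×1!×1!) = -1
  k=2: +1/(2!×0!×0!×0!×2!×2!) = 1/8
Σ = -3/4  ⇒  CG² = 32/63×(-3/4)² = 2/7
CG = −√(2/7) = -0.534522

−√(2/7) = -0.534522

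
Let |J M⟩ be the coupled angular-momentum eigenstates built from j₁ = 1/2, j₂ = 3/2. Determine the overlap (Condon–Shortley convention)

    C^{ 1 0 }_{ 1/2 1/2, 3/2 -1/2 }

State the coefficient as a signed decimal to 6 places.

+0.707107  (= +√(1/2))

j₁+j₂−J=1  J+j₁−j₂=0  J−j₁+j₂=2  j₁+j₂+J+1=4
(j₁±m₁, j₂±m₂, J±M) = (1,0,1,2,1,1)
P² = 1/2
sum k=0..0:
  [0] +1/1 = 1
S = 1
C² = P²·S² = 1/2 ; C = +0.707107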